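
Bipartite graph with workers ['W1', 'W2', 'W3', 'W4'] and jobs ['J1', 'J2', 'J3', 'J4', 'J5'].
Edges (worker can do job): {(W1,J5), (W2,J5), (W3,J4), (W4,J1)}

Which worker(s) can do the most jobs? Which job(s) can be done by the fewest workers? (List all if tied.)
Most versatile: W1, W2, W3, W4 (1 jobs); Least covered: J2, J3 (0 workers)

Worker degrees (jobs they can do): W1:1, W2:1, W3:1, W4:1
Job degrees (workers who can do it): J1:1, J2:0, J3:0, J4:1, J5:2

Maximum worker degree is 1, achieved by: W1, W2, W3, W4
Minimum job degree is 0, achieved by: J2, J3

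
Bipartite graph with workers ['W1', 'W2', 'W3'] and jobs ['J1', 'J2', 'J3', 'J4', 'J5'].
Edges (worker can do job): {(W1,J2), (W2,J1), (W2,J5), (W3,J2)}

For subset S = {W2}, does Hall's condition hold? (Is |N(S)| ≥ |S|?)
Yes: |N(S)| = 2, |S| = 1

Subset S = {W2}
Neighbors N(S) = {J1, J5}

|N(S)| = 2, |S| = 1
Hall's condition: |N(S)| ≥ |S| is satisfied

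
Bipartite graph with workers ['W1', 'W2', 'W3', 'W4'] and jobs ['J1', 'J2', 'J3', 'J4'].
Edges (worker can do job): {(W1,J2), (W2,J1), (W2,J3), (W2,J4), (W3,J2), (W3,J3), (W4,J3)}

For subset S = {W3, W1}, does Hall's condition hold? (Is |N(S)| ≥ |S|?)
Yes: |N(S)| = 2, |S| = 2

Subset S = {W3, W1}
Neighbors N(S) = {J2, J3}

|N(S)| = 2, |S| = 2
Hall's condition: |N(S)| ≥ |S| is satisfied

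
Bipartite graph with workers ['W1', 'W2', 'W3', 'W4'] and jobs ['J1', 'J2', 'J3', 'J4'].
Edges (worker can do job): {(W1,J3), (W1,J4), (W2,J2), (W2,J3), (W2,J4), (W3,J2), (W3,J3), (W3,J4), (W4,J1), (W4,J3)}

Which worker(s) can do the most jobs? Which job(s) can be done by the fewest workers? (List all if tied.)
Most versatile: W2, W3 (3 jobs); Least covered: J1 (1 workers)

Worker degrees (jobs they can do): W1:2, W2:3, W3:3, W4:2
Job degrees (workers who can do it): J1:1, J2:2, J3:4, J4:3

Maximum worker degree is 3, achieved by: W2, W3
Minimum job degree is 1, achieved by: J1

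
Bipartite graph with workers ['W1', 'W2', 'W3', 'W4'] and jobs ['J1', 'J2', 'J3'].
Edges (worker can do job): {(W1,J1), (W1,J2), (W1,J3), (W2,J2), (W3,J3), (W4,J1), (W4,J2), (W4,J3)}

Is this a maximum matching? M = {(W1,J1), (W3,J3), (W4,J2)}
Yes, size 3 is maximum

Proposed matching has size 3.
Maximum matching size for this graph: 3.

This is a maximum matching.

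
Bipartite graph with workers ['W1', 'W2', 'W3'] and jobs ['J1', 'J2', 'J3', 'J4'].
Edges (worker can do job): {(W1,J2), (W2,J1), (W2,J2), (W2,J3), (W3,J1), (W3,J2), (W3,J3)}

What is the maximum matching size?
Maximum matching size = 3

Maximum matching: {(W1,J2), (W2,J3), (W3,J1)}
Size: 3

This assigns 3 workers to 3 distinct jobs.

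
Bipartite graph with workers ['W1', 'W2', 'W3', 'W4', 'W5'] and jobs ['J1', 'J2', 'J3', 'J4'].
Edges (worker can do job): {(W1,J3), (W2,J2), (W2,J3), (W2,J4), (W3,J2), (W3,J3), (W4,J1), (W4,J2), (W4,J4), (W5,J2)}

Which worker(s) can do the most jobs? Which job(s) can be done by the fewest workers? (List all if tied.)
Most versatile: W2, W4 (3 jobs); Least covered: J1 (1 workers)

Worker degrees (jobs they can do): W1:1, W2:3, W3:2, W4:3, W5:1
Job degrees (workers who can do it): J1:1, J2:4, J3:3, J4:2

Maximum worker degree is 3, achieved by: W2, W4
Minimum job degree is 1, achieved by: J1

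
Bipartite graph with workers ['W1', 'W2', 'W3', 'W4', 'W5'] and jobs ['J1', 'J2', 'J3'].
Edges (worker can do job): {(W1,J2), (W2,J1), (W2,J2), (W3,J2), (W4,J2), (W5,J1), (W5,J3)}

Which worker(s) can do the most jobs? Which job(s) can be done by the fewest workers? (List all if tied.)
Most versatile: W2, W5 (2 jobs); Least covered: J3 (1 workers)

Worker degrees (jobs they can do): W1:1, W2:2, W3:1, W4:1, W5:2
Job degrees (workers who can do it): J1:2, J2:4, J3:1

Maximum worker degree is 2, achieved by: W2, W5
Minimum job degree is 1, achieved by: J3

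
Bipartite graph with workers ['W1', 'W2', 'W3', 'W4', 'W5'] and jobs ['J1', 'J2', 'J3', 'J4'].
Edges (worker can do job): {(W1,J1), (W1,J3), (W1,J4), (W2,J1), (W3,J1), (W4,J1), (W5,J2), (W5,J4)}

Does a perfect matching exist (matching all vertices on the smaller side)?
No, maximum matching has size 3 < 4

Maximum matching has size 3, need 4 for perfect matching.
Unmatched workers: ['W4', 'W2']
Unmatched jobs: ['J3']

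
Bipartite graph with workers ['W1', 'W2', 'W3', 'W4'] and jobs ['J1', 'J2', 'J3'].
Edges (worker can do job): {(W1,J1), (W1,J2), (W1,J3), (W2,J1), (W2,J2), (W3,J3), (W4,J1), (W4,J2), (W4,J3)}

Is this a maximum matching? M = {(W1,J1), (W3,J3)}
No, size 2 is not maximum

Proposed matching has size 2.
Maximum matching size for this graph: 3.

This is NOT maximum - can be improved to size 3.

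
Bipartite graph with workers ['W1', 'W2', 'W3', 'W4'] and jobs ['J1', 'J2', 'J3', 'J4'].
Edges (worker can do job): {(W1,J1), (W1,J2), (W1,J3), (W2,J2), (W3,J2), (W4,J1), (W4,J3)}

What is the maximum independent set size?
Maximum independent set = 5

By König's theorem:
- Min vertex cover = Max matching = 3
- Max independent set = Total vertices - Min vertex cover
- Max independent set = 8 - 3 = 5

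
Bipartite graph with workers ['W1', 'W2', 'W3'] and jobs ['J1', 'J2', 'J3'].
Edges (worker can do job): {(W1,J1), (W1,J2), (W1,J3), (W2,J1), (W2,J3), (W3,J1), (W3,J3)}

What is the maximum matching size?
Maximum matching size = 3

Maximum matching: {(W1,J2), (W2,J1), (W3,J3)}
Size: 3

This assigns 3 workers to 3 distinct jobs.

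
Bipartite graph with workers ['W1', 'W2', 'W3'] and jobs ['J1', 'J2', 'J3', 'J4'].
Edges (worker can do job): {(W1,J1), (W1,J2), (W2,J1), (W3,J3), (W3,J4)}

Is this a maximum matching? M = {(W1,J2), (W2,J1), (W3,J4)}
Yes, size 3 is maximum

Proposed matching has size 3.
Maximum matching size for this graph: 3.

This is a maximum matching.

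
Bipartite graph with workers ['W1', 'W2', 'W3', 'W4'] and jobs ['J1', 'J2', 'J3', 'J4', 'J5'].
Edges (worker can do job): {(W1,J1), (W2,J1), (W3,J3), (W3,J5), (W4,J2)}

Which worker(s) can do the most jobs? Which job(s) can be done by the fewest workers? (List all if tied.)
Most versatile: W3 (2 jobs); Least covered: J4 (0 workers)

Worker degrees (jobs they can do): W1:1, W2:1, W3:2, W4:1
Job degrees (workers who can do it): J1:2, J2:1, J3:1, J4:0, J5:1

Maximum worker degree is 2, achieved by: W3
Minimum job degree is 0, achieved by: J4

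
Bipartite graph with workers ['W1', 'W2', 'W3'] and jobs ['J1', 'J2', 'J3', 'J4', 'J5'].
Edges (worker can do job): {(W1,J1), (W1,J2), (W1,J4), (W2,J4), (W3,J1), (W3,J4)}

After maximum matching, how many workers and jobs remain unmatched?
Unmatched: 0 workers, 2 jobs

Maximum matching size: 3
Workers: 3 total, 3 matched, 0 unmatched
Jobs: 5 total, 3 matched, 2 unmatched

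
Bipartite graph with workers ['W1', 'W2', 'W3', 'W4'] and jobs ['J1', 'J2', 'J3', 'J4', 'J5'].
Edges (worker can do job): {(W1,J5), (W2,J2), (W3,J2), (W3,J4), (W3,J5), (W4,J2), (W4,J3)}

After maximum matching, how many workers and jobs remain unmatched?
Unmatched: 0 workers, 1 jobs

Maximum matching size: 4
Workers: 4 total, 4 matched, 0 unmatched
Jobs: 5 total, 4 matched, 1 unmatched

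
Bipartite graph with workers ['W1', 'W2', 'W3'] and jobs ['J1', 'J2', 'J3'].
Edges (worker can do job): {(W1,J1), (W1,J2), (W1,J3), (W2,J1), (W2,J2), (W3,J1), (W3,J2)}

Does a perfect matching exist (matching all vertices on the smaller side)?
Yes, perfect matching exists (size 3)

Perfect matching: {(W1,J3), (W2,J1), (W3,J2)}
All 3 vertices on the smaller side are matched.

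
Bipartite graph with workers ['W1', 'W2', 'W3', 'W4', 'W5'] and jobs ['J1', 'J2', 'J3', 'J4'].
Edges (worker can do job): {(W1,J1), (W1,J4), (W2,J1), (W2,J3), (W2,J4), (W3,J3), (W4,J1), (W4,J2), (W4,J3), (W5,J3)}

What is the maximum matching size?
Maximum matching size = 4

Maximum matching: {(W1,J4), (W2,J1), (W3,J3), (W4,J2)}
Size: 4

This assigns 4 workers to 4 distinct jobs.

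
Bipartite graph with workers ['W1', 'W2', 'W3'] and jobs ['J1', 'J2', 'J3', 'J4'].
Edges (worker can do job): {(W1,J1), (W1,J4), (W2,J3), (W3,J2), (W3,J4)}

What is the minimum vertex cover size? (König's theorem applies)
Minimum vertex cover size = 3

By König's theorem: in bipartite graphs,
min vertex cover = max matching = 3

Maximum matching has size 3, so minimum vertex cover also has size 3.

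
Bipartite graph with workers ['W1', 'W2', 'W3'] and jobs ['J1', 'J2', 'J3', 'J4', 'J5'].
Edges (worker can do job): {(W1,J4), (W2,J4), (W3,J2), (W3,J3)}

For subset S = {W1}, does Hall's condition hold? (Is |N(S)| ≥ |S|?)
Yes: |N(S)| = 1, |S| = 1

Subset S = {W1}
Neighbors N(S) = {J4}

|N(S)| = 1, |S| = 1
Hall's condition: |N(S)| ≥ |S| is satisfied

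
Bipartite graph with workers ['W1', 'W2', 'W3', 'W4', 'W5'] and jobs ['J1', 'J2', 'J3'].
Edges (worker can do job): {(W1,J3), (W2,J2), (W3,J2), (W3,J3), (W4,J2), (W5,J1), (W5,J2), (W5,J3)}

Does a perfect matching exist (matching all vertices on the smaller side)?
Yes, perfect matching exists (size 3)

Perfect matching: {(W3,J3), (W4,J2), (W5,J1)}
All 3 vertices on the smaller side are matched.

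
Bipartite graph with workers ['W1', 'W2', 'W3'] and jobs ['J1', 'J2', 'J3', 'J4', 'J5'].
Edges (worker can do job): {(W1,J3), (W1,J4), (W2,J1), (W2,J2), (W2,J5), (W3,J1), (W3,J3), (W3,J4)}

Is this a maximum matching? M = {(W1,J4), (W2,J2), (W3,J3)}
Yes, size 3 is maximum

Proposed matching has size 3.
Maximum matching size for this graph: 3.

This is a maximum matching.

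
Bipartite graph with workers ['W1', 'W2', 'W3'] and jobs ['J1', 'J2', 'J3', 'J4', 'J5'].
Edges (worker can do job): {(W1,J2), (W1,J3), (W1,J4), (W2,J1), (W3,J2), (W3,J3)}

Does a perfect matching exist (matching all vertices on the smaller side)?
Yes, perfect matching exists (size 3)

Perfect matching: {(W1,J4), (W2,J1), (W3,J3)}
All 3 vertices on the smaller side are matched.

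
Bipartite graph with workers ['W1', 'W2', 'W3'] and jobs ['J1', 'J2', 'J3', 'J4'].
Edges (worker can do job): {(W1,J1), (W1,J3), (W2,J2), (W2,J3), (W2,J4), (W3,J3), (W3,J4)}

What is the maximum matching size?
Maximum matching size = 3

Maximum matching: {(W1,J1), (W2,J2), (W3,J4)}
Size: 3

This assigns 3 workers to 3 distinct jobs.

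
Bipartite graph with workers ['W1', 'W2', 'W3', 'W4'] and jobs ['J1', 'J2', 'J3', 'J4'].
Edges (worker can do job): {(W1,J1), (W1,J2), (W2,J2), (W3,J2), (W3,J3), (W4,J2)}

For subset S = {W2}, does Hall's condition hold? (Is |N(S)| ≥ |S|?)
Yes: |N(S)| = 1, |S| = 1

Subset S = {W2}
Neighbors N(S) = {J2}

|N(S)| = 1, |S| = 1
Hall's condition: |N(S)| ≥ |S| is satisfied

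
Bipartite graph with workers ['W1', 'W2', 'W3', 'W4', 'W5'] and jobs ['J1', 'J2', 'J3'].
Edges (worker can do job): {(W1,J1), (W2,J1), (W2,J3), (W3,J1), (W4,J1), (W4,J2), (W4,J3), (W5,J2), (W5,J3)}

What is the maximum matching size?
Maximum matching size = 3

Maximum matching: {(W3,J1), (W4,J3), (W5,J2)}
Size: 3

This assigns 3 workers to 3 distinct jobs.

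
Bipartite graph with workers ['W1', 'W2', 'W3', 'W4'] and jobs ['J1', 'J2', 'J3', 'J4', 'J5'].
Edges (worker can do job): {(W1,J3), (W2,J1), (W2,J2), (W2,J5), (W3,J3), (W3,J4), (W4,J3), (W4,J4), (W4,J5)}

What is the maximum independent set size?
Maximum independent set = 5

By König's theorem:
- Min vertex cover = Max matching = 4
- Max independent set = Total vertices - Min vertex cover
- Max independent set = 9 - 4 = 5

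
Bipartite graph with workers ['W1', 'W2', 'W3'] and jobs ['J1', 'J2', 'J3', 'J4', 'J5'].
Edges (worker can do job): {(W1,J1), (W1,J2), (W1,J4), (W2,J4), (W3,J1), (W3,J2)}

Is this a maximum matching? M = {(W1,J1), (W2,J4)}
No, size 2 is not maximum

Proposed matching has size 2.
Maximum matching size for this graph: 3.

This is NOT maximum - can be improved to size 3.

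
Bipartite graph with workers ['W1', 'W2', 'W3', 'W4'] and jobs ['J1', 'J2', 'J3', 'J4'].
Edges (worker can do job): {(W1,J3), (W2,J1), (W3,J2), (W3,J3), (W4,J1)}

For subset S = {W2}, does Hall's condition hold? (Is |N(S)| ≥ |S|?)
Yes: |N(S)| = 1, |S| = 1

Subset S = {W2}
Neighbors N(S) = {J1}

|N(S)| = 1, |S| = 1
Hall's condition: |N(S)| ≥ |S| is satisfied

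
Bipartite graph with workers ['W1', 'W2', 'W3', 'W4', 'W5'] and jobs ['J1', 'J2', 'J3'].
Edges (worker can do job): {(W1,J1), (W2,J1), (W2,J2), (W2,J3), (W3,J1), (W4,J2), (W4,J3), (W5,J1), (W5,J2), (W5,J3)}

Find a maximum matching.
Matching: {(W3,J1), (W4,J2), (W5,J3)}

Maximum matching (size 3):
  W3 → J1
  W4 → J2
  W5 → J3

Each worker is assigned to at most one job, and each job to at most one worker.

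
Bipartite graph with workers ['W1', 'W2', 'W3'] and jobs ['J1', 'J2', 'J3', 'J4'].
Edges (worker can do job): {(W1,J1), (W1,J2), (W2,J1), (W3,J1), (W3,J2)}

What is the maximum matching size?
Maximum matching size = 2

Maximum matching: {(W1,J1), (W3,J2)}
Size: 2

This assigns 2 workers to 2 distinct jobs.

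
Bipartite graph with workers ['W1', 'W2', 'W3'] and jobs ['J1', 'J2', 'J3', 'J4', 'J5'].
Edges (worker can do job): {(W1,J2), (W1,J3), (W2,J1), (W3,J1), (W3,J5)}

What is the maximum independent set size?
Maximum independent set = 5

By König's theorem:
- Min vertex cover = Max matching = 3
- Max independent set = Total vertices - Min vertex cover
- Max independent set = 8 - 3 = 5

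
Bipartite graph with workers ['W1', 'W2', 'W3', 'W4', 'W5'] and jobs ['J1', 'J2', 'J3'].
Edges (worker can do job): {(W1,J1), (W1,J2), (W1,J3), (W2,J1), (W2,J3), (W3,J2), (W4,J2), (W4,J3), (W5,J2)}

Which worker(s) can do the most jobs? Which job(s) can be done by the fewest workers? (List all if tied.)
Most versatile: W1 (3 jobs); Least covered: J1 (2 workers)

Worker degrees (jobs they can do): W1:3, W2:2, W3:1, W4:2, W5:1
Job degrees (workers who can do it): J1:2, J2:4, J3:3

Maximum worker degree is 3, achieved by: W1
Minimum job degree is 2, achieved by: J1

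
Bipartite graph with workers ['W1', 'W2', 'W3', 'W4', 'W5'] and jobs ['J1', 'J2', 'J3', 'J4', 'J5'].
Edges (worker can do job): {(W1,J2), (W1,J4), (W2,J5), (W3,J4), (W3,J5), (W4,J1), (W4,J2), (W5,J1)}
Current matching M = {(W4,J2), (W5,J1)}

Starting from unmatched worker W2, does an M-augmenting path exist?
Yes: W2 → J5

An M-augmenting path alternates non-matching / matching edges, starting and ending at unmatched vertices.
Path: W2 → J5
(J5 is unmatched in M, so the path is augmenting.)
Flipping edges along this path would increase |M| from 2 to 3.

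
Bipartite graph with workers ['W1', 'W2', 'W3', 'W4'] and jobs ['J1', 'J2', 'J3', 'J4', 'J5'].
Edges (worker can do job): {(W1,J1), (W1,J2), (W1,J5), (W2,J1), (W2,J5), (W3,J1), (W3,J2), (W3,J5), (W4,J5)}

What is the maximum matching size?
Maximum matching size = 3

Maximum matching: {(W1,J2), (W3,J1), (W4,J5)}
Size: 3

This assigns 3 workers to 3 distinct jobs.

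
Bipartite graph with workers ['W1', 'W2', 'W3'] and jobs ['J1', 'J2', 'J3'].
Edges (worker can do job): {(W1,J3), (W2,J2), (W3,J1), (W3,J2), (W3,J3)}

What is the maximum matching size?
Maximum matching size = 3

Maximum matching: {(W1,J3), (W2,J2), (W3,J1)}
Size: 3

This assigns 3 workers to 3 distinct jobs.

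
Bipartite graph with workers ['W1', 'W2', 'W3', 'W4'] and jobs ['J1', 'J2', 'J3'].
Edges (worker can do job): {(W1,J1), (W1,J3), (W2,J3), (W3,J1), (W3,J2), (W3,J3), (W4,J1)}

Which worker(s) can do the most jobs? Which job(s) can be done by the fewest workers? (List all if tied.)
Most versatile: W3 (3 jobs); Least covered: J2 (1 workers)

Worker degrees (jobs they can do): W1:2, W2:1, W3:3, W4:1
Job degrees (workers who can do it): J1:3, J2:1, J3:3

Maximum worker degree is 3, achieved by: W3
Minimum job degree is 1, achieved by: J2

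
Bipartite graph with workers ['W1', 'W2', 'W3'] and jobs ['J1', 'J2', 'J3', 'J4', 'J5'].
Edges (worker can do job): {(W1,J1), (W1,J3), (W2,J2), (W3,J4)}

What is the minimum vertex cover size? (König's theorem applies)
Minimum vertex cover size = 3

By König's theorem: in bipartite graphs,
min vertex cover = max matching = 3

Maximum matching has size 3, so minimum vertex cover also has size 3.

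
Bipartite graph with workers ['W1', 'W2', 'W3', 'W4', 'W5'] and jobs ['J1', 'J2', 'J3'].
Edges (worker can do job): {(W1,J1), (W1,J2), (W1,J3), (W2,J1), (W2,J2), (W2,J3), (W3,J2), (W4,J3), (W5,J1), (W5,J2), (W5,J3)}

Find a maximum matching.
Matching: {(W1,J1), (W3,J2), (W5,J3)}

Maximum matching (size 3):
  W1 → J1
  W3 → J2
  W5 → J3

Each worker is assigned to at most one job, and each job to at most one worker.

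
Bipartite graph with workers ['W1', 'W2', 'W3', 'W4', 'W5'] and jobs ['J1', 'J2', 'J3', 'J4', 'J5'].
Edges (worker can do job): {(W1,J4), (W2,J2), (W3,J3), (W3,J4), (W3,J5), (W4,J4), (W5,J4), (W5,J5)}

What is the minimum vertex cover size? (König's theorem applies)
Minimum vertex cover size = 4

By König's theorem: in bipartite graphs,
min vertex cover = max matching = 4

Maximum matching has size 4, so minimum vertex cover also has size 4.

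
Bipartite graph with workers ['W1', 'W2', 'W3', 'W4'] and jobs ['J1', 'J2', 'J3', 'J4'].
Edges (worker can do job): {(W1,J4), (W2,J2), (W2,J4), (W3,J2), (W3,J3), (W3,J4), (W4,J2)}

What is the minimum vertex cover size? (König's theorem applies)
Minimum vertex cover size = 3

By König's theorem: in bipartite graphs,
min vertex cover = max matching = 3

Maximum matching has size 3, so minimum vertex cover also has size 3.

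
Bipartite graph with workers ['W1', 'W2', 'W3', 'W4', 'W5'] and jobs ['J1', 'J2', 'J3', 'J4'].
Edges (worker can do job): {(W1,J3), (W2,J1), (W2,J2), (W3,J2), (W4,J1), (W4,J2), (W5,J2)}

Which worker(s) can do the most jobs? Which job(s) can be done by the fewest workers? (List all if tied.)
Most versatile: W2, W4 (2 jobs); Least covered: J4 (0 workers)

Worker degrees (jobs they can do): W1:1, W2:2, W3:1, W4:2, W5:1
Job degrees (workers who can do it): J1:2, J2:4, J3:1, J4:0

Maximum worker degree is 2, achieved by: W2, W4
Minimum job degree is 0, achieved by: J4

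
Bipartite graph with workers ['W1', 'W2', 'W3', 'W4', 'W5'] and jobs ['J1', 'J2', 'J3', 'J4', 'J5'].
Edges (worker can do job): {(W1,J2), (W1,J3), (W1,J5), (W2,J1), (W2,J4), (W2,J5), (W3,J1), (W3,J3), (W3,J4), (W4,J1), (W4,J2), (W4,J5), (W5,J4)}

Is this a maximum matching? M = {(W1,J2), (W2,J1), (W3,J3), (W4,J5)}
No, size 4 is not maximum

Proposed matching has size 4.
Maximum matching size for this graph: 5.

This is NOT maximum - can be improved to size 5.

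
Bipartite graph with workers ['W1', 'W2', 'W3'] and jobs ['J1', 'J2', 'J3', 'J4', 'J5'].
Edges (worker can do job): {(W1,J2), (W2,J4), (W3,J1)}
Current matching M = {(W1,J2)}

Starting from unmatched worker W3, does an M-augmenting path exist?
Yes: W3 → J1

An M-augmenting path alternates non-matching / matching edges, starting and ending at unmatched vertices.
Path: W3 → J1
(J1 is unmatched in M, so the path is augmenting.)
Flipping edges along this path would increase |M| from 1 to 2.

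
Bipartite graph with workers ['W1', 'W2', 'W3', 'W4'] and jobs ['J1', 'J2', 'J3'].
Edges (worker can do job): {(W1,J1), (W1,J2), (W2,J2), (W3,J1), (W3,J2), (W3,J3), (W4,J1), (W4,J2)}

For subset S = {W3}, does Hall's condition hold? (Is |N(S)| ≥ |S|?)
Yes: |N(S)| = 3, |S| = 1

Subset S = {W3}
Neighbors N(S) = {J1, J2, J3}

|N(S)| = 3, |S| = 1
Hall's condition: |N(S)| ≥ |S| is satisfied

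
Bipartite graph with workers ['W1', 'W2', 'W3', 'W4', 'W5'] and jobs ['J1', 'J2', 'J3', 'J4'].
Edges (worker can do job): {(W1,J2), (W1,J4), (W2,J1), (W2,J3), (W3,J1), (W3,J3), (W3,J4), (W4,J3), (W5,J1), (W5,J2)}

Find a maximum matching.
Matching: {(W1,J4), (W2,J1), (W3,J3), (W5,J2)}

Maximum matching (size 4):
  W1 → J4
  W2 → J1
  W3 → J3
  W5 → J2

Each worker is assigned to at most one job, and each job to at most one worker.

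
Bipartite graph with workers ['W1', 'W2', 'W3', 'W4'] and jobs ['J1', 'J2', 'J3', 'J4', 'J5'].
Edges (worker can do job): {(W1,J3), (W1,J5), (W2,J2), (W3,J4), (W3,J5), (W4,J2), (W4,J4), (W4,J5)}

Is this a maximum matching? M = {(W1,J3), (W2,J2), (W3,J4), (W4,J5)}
Yes, size 4 is maximum

Proposed matching has size 4.
Maximum matching size for this graph: 4.

This is a maximum matching.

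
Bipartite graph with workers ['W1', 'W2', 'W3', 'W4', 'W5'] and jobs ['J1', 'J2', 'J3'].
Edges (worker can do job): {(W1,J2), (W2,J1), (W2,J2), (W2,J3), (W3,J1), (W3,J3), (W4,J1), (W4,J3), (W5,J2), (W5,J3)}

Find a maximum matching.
Matching: {(W1,J2), (W3,J1), (W5,J3)}

Maximum matching (size 3):
  W1 → J2
  W3 → J1
  W5 → J3

Each worker is assigned to at most one job, and each job to at most one worker.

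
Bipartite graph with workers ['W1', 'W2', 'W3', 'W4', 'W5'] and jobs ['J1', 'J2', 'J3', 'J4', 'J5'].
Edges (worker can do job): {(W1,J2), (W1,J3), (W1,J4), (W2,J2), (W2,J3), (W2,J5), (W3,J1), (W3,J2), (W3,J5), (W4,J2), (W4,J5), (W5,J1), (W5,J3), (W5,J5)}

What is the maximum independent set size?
Maximum independent set = 5

By König's theorem:
- Min vertex cover = Max matching = 5
- Max independent set = Total vertices - Min vertex cover
- Max independent set = 10 - 5 = 5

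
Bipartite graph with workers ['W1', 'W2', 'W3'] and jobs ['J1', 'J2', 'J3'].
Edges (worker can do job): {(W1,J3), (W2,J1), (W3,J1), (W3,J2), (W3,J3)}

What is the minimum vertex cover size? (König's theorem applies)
Minimum vertex cover size = 3

By König's theorem: in bipartite graphs,
min vertex cover = max matching = 3

Maximum matching has size 3, so minimum vertex cover also has size 3.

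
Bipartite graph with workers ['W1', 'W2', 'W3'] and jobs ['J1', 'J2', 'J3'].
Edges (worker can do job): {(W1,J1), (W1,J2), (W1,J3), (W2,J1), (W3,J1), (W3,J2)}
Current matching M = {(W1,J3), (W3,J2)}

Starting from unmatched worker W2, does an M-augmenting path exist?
Yes: W2 → J1

An M-augmenting path alternates non-matching / matching edges, starting and ending at unmatched vertices.
Path: W2 → J1
(J1 is unmatched in M, so the path is augmenting.)
Flipping edges along this path would increase |M| from 2 to 3.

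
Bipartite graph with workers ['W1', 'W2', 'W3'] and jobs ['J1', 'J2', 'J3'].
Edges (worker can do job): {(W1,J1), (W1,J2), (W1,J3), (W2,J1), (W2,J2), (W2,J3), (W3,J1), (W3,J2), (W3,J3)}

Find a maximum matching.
Matching: {(W1,J1), (W2,J3), (W3,J2)}

Maximum matching (size 3):
  W1 → J1
  W2 → J3
  W3 → J2

Each worker is assigned to at most one job, and each job to at most one worker.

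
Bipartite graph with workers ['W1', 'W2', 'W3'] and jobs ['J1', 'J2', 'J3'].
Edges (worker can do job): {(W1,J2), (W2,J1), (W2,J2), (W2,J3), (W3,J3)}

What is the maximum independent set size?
Maximum independent set = 3

By König's theorem:
- Min vertex cover = Max matching = 3
- Max independent set = Total vertices - Min vertex cover
- Max independent set = 6 - 3 = 3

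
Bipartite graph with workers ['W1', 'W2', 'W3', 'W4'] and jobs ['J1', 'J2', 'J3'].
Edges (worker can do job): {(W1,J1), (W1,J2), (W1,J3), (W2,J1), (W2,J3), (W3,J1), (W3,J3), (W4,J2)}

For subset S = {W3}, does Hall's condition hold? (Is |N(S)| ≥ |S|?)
Yes: |N(S)| = 2, |S| = 1

Subset S = {W3}
Neighbors N(S) = {J1, J3}

|N(S)| = 2, |S| = 1
Hall's condition: |N(S)| ≥ |S| is satisfied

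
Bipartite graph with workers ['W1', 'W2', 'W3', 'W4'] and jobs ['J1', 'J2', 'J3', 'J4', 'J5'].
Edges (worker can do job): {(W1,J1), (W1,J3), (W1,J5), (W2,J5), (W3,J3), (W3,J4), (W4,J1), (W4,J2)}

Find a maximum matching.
Matching: {(W1,J3), (W2,J5), (W3,J4), (W4,J2)}

Maximum matching (size 4):
  W1 → J3
  W2 → J5
  W3 → J4
  W4 → J2

Each worker is assigned to at most one job, and each job to at most one worker.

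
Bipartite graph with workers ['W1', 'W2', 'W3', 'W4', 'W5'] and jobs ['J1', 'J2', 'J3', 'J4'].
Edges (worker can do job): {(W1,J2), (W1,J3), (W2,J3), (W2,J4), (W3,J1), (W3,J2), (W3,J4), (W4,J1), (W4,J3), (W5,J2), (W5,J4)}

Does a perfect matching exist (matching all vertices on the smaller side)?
Yes, perfect matching exists (size 4)

Perfect matching: {(W1,J2), (W3,J1), (W4,J3), (W5,J4)}
All 4 vertices on the smaller side are matched.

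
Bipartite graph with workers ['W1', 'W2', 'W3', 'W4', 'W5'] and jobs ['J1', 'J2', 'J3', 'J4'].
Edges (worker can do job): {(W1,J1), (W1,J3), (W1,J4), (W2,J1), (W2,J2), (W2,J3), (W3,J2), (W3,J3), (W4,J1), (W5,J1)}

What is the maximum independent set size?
Maximum independent set = 5

By König's theorem:
- Min vertex cover = Max matching = 4
- Max independent set = Total vertices - Min vertex cover
- Max independent set = 9 - 4 = 5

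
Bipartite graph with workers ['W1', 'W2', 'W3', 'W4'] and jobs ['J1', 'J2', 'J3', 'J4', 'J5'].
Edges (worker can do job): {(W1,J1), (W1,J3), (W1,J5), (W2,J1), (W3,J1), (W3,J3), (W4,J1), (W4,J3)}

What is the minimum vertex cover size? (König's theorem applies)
Minimum vertex cover size = 3

By König's theorem: in bipartite graphs,
min vertex cover = max matching = 3

Maximum matching has size 3, so minimum vertex cover also has size 3.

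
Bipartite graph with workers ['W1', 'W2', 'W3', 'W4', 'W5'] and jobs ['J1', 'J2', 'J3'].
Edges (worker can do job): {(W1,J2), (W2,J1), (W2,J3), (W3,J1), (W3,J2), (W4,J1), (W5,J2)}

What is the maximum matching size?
Maximum matching size = 3

Maximum matching: {(W2,J3), (W3,J2), (W4,J1)}
Size: 3

This assigns 3 workers to 3 distinct jobs.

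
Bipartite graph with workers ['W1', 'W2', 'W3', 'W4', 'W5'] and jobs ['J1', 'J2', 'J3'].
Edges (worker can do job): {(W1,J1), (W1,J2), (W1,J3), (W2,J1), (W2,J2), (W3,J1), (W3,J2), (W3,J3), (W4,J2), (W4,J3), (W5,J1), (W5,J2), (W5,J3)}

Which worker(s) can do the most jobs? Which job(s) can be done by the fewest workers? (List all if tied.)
Most versatile: W1, W3, W5 (3 jobs); Least covered: J1, J3 (4 workers)

Worker degrees (jobs they can do): W1:3, W2:2, W3:3, W4:2, W5:3
Job degrees (workers who can do it): J1:4, J2:5, J3:4

Maximum worker degree is 3, achieved by: W1, W3, W5
Minimum job degree is 4, achieved by: J1, J3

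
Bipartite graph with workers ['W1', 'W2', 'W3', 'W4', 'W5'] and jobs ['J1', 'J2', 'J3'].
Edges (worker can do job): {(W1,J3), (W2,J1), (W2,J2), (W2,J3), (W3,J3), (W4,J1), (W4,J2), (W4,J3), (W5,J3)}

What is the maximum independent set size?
Maximum independent set = 5

By König's theorem:
- Min vertex cover = Max matching = 3
- Max independent set = Total vertices - Min vertex cover
- Max independent set = 8 - 3 = 5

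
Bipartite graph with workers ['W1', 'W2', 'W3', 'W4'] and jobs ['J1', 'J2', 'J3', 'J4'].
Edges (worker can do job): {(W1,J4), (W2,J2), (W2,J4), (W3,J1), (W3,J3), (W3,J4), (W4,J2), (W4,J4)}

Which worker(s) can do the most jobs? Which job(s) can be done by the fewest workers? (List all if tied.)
Most versatile: W3 (3 jobs); Least covered: J1, J3 (1 workers)

Worker degrees (jobs they can do): W1:1, W2:2, W3:3, W4:2
Job degrees (workers who can do it): J1:1, J2:2, J3:1, J4:4

Maximum worker degree is 3, achieved by: W3
Minimum job degree is 1, achieved by: J1, J3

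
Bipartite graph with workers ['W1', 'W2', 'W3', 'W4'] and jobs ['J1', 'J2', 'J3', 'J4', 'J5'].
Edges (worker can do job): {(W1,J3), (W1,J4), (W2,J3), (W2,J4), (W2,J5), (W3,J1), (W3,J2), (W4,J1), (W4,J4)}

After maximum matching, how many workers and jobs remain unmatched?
Unmatched: 0 workers, 1 jobs

Maximum matching size: 4
Workers: 4 total, 4 matched, 0 unmatched
Jobs: 5 total, 4 matched, 1 unmatched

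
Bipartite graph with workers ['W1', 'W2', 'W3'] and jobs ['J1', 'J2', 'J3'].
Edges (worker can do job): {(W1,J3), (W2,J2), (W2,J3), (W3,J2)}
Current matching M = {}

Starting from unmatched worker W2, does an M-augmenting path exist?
Yes: W2 → J2

An M-augmenting path alternates non-matching / matching edges, starting and ending at unmatched vertices.
Path: W2 → J2
(J2 is unmatched in M, so the path is augmenting.)
Flipping edges along this path would increase |M| from 0 to 1.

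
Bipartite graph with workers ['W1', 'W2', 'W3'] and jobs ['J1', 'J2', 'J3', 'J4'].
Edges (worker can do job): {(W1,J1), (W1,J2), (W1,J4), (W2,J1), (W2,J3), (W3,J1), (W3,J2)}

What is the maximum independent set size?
Maximum independent set = 4

By König's theorem:
- Min vertex cover = Max matching = 3
- Max independent set = Total vertices - Min vertex cover
- Max independent set = 7 - 3 = 4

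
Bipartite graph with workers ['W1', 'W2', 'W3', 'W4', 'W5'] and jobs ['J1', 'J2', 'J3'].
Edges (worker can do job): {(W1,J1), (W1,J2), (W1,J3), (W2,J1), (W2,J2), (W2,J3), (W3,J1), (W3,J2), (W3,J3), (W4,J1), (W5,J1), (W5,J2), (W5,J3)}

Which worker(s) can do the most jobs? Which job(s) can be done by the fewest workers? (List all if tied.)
Most versatile: W1, W2, W3, W5 (3 jobs); Least covered: J2, J3 (4 workers)

Worker degrees (jobs they can do): W1:3, W2:3, W3:3, W4:1, W5:3
Job degrees (workers who can do it): J1:5, J2:4, J3:4

Maximum worker degree is 3, achieved by: W1, W2, W3, W5
Minimum job degree is 4, achieved by: J2, J3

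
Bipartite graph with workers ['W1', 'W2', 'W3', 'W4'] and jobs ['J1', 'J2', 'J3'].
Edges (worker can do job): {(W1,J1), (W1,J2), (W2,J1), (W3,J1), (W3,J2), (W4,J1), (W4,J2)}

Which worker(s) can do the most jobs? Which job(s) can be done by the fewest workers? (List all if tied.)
Most versatile: W1, W3, W4 (2 jobs); Least covered: J3 (0 workers)

Worker degrees (jobs they can do): W1:2, W2:1, W3:2, W4:2
Job degrees (workers who can do it): J1:4, J2:3, J3:0

Maximum worker degree is 2, achieved by: W1, W3, W4
Minimum job degree is 0, achieved by: J3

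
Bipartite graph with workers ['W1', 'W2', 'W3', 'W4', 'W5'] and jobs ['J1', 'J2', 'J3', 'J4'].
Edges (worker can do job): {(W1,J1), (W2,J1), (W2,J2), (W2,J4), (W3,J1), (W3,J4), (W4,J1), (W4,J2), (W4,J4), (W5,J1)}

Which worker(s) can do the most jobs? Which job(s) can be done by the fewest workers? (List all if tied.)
Most versatile: W2, W4 (3 jobs); Least covered: J3 (0 workers)

Worker degrees (jobs they can do): W1:1, W2:3, W3:2, W4:3, W5:1
Job degrees (workers who can do it): J1:5, J2:2, J3:0, J4:3

Maximum worker degree is 3, achieved by: W2, W4
Minimum job degree is 0, achieved by: J3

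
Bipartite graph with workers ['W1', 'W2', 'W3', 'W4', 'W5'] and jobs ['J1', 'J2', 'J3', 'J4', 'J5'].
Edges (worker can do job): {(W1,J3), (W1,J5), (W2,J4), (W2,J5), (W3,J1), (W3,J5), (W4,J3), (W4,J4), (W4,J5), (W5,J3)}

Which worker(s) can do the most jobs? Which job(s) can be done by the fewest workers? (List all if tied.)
Most versatile: W4 (3 jobs); Least covered: J2 (0 workers)

Worker degrees (jobs they can do): W1:2, W2:2, W3:2, W4:3, W5:1
Job degrees (workers who can do it): J1:1, J2:0, J3:3, J4:2, J5:4

Maximum worker degree is 3, achieved by: W4
Minimum job degree is 0, achieved by: J2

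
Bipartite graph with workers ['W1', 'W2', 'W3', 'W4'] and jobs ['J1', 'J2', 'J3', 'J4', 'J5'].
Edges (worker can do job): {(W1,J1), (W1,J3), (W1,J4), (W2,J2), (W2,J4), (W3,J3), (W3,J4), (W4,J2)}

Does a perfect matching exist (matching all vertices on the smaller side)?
Yes, perfect matching exists (size 4)

Perfect matching: {(W1,J1), (W2,J4), (W3,J3), (W4,J2)}
All 4 vertices on the smaller side are matched.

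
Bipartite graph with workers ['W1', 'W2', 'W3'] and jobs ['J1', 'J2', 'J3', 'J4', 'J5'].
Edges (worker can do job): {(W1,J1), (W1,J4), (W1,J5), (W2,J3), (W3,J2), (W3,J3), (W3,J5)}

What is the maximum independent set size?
Maximum independent set = 5

By König's theorem:
- Min vertex cover = Max matching = 3
- Max independent set = Total vertices - Min vertex cover
- Max independent set = 8 - 3 = 5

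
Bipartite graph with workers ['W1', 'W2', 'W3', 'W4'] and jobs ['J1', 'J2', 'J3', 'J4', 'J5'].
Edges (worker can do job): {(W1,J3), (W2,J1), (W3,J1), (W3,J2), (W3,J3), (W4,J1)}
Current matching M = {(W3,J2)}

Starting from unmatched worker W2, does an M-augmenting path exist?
Yes: W2 → J1

An M-augmenting path alternates non-matching / matching edges, starting and ending at unmatched vertices.
Path: W2 → J1
(J1 is unmatched in M, so the path is augmenting.)
Flipping edges along this path would increase |M| from 1 to 2.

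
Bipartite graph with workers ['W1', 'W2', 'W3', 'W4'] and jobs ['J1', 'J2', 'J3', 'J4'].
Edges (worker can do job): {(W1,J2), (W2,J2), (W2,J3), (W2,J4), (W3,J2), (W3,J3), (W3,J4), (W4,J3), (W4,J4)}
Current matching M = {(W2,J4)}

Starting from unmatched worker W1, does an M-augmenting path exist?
Yes: W1 → J2

An M-augmenting path alternates non-matching / matching edges, starting and ending at unmatched vertices.
Path: W1 → J2
(J2 is unmatched in M, so the path is augmenting.)
Flipping edges along this path would increase |M| from 1 to 2.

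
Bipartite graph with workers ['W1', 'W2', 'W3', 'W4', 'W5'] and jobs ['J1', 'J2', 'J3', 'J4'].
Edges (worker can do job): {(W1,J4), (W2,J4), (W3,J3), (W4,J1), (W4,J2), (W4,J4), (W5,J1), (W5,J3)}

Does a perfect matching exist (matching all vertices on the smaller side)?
Yes, perfect matching exists (size 4)

Perfect matching: {(W1,J4), (W3,J3), (W4,J2), (W5,J1)}
All 4 vertices on the smaller side are matched.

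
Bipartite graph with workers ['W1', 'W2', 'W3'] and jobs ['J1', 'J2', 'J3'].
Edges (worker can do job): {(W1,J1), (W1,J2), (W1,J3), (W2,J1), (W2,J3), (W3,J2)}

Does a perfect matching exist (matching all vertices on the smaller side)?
Yes, perfect matching exists (size 3)

Perfect matching: {(W1,J3), (W2,J1), (W3,J2)}
All 3 vertices on the smaller side are matched.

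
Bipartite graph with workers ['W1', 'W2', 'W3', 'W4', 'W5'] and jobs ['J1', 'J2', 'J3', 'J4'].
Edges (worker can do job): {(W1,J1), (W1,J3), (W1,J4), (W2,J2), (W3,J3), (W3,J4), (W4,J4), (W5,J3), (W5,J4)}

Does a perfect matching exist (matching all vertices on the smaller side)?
Yes, perfect matching exists (size 4)

Perfect matching: {(W1,J1), (W2,J2), (W3,J4), (W5,J3)}
All 4 vertices on the smaller side are matched.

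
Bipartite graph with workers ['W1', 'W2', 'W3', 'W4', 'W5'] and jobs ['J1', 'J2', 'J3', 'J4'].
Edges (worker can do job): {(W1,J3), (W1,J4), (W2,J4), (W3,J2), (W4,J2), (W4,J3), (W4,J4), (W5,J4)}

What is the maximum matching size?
Maximum matching size = 3

Maximum matching: {(W3,J2), (W4,J3), (W5,J4)}
Size: 3

This assigns 3 workers to 3 distinct jobs.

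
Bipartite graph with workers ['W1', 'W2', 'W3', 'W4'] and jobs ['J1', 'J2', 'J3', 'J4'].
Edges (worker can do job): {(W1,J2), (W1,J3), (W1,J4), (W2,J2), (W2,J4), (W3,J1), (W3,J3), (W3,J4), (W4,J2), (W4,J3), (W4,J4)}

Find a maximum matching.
Matching: {(W1,J3), (W2,J4), (W3,J1), (W4,J2)}

Maximum matching (size 4):
  W1 → J3
  W2 → J4
  W3 → J1
  W4 → J2

Each worker is assigned to at most one job, and each job to at most one worker.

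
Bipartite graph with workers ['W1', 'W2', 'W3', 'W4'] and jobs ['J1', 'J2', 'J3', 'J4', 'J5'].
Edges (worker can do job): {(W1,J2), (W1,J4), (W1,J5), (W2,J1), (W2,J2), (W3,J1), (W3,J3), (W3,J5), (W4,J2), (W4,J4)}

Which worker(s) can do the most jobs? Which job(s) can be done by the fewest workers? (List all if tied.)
Most versatile: W1, W3 (3 jobs); Least covered: J3 (1 workers)

Worker degrees (jobs they can do): W1:3, W2:2, W3:3, W4:2
Job degrees (workers who can do it): J1:2, J2:3, J3:1, J4:2, J5:2

Maximum worker degree is 3, achieved by: W1, W3
Minimum job degree is 1, achieved by: J3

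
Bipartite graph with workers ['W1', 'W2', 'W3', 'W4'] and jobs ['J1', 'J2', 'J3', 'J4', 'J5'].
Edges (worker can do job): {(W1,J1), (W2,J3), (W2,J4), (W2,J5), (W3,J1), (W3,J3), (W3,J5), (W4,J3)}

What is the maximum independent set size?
Maximum independent set = 5

By König's theorem:
- Min vertex cover = Max matching = 4
- Max independent set = Total vertices - Min vertex cover
- Max independent set = 9 - 4 = 5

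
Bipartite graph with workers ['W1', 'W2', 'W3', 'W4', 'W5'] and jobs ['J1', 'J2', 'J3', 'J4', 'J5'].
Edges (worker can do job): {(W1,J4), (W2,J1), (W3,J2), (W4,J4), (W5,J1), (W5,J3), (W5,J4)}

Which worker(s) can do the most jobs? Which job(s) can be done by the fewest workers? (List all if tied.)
Most versatile: W5 (3 jobs); Least covered: J5 (0 workers)

Worker degrees (jobs they can do): W1:1, W2:1, W3:1, W4:1, W5:3
Job degrees (workers who can do it): J1:2, J2:1, J3:1, J4:3, J5:0

Maximum worker degree is 3, achieved by: W5
Minimum job degree is 0, achieved by: J5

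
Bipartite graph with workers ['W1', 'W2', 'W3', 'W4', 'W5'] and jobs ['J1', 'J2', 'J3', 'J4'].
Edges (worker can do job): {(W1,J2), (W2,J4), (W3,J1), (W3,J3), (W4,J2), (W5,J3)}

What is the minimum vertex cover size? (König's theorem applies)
Minimum vertex cover size = 4

By König's theorem: in bipartite graphs,
min vertex cover = max matching = 4

Maximum matching has size 4, so minimum vertex cover also has size 4.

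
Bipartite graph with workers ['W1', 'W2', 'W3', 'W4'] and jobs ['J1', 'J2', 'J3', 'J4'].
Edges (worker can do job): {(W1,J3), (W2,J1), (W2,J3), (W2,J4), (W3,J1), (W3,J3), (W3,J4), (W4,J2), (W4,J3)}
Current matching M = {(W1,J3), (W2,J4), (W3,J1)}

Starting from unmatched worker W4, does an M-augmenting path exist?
Yes: W4 → J2

An M-augmenting path alternates non-matching / matching edges, starting and ending at unmatched vertices.
Path: W4 → J2
(J2 is unmatched in M, so the path is augmenting.)
Flipping edges along this path would increase |M| from 3 to 4.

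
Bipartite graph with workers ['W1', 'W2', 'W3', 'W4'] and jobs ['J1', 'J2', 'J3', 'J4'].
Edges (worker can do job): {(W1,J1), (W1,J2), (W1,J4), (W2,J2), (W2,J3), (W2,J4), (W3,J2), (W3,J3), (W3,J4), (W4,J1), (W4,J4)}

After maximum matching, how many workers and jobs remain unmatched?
Unmatched: 0 workers, 0 jobs

Maximum matching size: 4
Workers: 4 total, 4 matched, 0 unmatched
Jobs: 4 total, 4 matched, 0 unmatched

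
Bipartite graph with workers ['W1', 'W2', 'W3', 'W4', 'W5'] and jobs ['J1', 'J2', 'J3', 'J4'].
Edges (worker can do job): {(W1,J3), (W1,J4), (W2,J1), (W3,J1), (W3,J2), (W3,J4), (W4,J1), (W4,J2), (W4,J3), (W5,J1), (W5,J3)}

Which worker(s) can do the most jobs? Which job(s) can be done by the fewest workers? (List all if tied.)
Most versatile: W3, W4 (3 jobs); Least covered: J2, J4 (2 workers)

Worker degrees (jobs they can do): W1:2, W2:1, W3:3, W4:3, W5:2
Job degrees (workers who can do it): J1:4, J2:2, J3:3, J4:2

Maximum worker degree is 3, achieved by: W3, W4
Minimum job degree is 2, achieved by: J2, J4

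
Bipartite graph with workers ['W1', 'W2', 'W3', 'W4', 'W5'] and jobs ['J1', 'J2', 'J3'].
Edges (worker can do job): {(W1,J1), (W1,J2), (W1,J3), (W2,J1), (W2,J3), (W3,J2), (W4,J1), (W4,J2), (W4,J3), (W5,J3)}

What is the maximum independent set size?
Maximum independent set = 5

By König's theorem:
- Min vertex cover = Max matching = 3
- Max independent set = Total vertices - Min vertex cover
- Max independent set = 8 - 3 = 5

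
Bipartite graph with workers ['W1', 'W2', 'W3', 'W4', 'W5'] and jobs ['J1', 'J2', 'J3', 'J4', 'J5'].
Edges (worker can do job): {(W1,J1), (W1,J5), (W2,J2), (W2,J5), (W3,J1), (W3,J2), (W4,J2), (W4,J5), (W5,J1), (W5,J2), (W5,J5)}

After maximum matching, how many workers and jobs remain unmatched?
Unmatched: 2 workers, 2 jobs

Maximum matching size: 3
Workers: 5 total, 3 matched, 2 unmatched
Jobs: 5 total, 3 matched, 2 unmatched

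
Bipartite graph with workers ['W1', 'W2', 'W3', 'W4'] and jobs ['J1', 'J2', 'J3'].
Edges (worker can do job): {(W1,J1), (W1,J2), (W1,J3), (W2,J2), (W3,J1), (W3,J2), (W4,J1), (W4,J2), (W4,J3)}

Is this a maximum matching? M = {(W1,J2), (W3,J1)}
No, size 2 is not maximum

Proposed matching has size 2.
Maximum matching size for this graph: 3.

This is NOT maximum - can be improved to size 3.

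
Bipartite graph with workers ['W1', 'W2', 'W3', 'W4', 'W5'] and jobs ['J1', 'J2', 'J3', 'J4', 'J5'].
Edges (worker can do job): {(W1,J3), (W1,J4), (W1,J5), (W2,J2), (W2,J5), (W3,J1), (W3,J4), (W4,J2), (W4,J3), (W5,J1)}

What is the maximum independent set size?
Maximum independent set = 5

By König's theorem:
- Min vertex cover = Max matching = 5
- Max independent set = Total vertices - Min vertex cover
- Max independent set = 10 - 5 = 5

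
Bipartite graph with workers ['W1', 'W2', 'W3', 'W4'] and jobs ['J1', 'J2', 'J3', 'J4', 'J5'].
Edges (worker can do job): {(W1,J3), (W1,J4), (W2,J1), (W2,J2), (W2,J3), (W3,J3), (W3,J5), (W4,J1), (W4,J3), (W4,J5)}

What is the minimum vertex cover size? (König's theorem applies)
Minimum vertex cover size = 4

By König's theorem: in bipartite graphs,
min vertex cover = max matching = 4

Maximum matching has size 4, so minimum vertex cover also has size 4.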